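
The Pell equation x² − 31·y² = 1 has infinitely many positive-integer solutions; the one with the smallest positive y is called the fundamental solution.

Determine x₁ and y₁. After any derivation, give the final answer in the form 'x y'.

d=31: √d = [5; 1,1,3,5,3,1,1,10] (ℓ=8, even), read p_7/q_7
a_0=5:  p_0=5·1+0=5,  q_0=5·0+1=1
a_1=1:  p_1=1·5+1=6,  q_1=1·1+0=1
a_2=1:  p_2=1·6+5=11,  q_2=1·1+1=2
a_3=3:  p_3=3·11+6=39,  q_3=3·2+1=7
…
a_5=3:  p_5=3·206+39=657,  q_5=3·37+7=118
a_6=1:  p_6=1·657+206=863,  q_6=1·118+37=155
a_7=1:  p_7=1·863+657=1520,  q_7=1·155+118=273
(x₁, y₁) = (1520, 273);  1520² − 31·273² = 1 ✓

1520 273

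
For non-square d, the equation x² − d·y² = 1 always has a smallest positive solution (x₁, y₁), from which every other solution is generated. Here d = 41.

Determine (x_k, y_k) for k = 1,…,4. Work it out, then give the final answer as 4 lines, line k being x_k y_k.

d=41: √d = [6; 2,2,12] (ℓ=3, odd), read p_5/q_5
i=0: a=6 ⇒ p=6, q=1
…
i=2: a=2 ⇒ p=32, q=5
i=3: a=12 ⇒ p=397, q=62
i=4: a=2 ⇒ p=826, q=129
i=5: a=2 ⇒ p=2049, q=320
fundamental: x₁=2049, y₁=320  (since 4198401 − 41·102400 = 1)
(x_2, y_2) = (2049·2049 + 41·320·320, 2049·320 + 320·2049) = (8396801, 1311360)
(x_3, y_3) = (2049·8396801 + 41·320·1311360, 2049·1311360 + 320·8396801) = (34410088449, 5373952960)
(x_4, y_4) = (2049·34410088449 + 41·320·5373952960, 2049·5373952960 + 320·34410088449) = (141012534067201, 22022457918720)

2049 320
8396801 1311360
34410088449 5373952960
141012534067201 22022457918720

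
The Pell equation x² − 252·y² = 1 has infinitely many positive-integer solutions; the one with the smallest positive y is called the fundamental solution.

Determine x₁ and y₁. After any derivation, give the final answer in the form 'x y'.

127 8

[15; 1,6,1,30] for √252; ℓ=4 ⇒ convergent index 3
a_0=15:  p_0=15·1+0=15,  q_0=15·0+1=1
a_1=1:  p_1=1·15+1=16,  q_1=1·1+0=1
a_2=6:  p_2=6·16+15=111,  q_2=6·1+1=7
a_3=1:  p_3=1·111+16=127,  q_3=1·7+1=8
→ (127, 8).  Check: 127²=16129, 252·8²=16128, difference 1.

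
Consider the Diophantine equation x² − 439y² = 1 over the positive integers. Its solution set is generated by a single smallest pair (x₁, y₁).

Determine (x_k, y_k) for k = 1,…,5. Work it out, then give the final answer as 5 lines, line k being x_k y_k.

√439 = [20; 1,19,1,40, …], period ℓ=4 (even) → k=3
k=0  a_k=20  p_k/q_k = 20/1
k=1  a_k=1  p_k/q_k = 21/1
k=2  a_k=19  p_k/q_k = 419/20
k=3  a_k=1  p_k/q_k = 440/21
fundamental: x₁=440, y₁=21  (since 193600 − 439·441 = 1)
(x_2, y_2) = (440·440 + 439·21·21, 440·21 + 21·440) = (387199, 18480)
(x_3, y_3) = (440·387199 + 439·21·18480, 440·18480 + 21·387199) = (340734680, 16262379)
(x_4, y_4) = (440·340734680 + 439·21·16262379, 440·16262379 + 21·340734680) = (299846131201, 14310875040)
(x_5, y_5) = (440·299846131201 + 439·21·14310875040, 440·14310875040 + 21·299846131201) = (263864254722200, 12593553772821)

440 21
387199 18480
340734680 16262379
299846131201 14310875040
263864254722200 12593553772821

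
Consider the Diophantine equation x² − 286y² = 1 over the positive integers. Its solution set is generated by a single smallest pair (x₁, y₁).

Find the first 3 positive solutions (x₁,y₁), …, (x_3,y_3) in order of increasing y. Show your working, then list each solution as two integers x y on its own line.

561835 33222
631317134449 37330564740
709392124465745995 41947235681362578

d=286: √d = [16; 1,10,3,3,2,3,3,10,1,32] (ℓ=10, even), read p_9/q_9
step 0: (16, 1)  from 16·(1,0) + (0,1)
…
step 3: (575, 34)  from 3·(186,11) + (17,1)
…
step 8: (512132, 30283)  from 10·(49703,2939) + (15102,893)
step 9: (561835, 33222)  from 1·(512132,30283) + (49703,2939)
fundamental: x₁=561835, y₁=33222  (since 315658567225 − 286·1103701284 = 1)
(x_2, y_2) = (561835·561835 + 286·33222·33222, 561835·33222 + 33222·561835) = (631317134449, 37330564740)
(x_3, y_3) = (561835·631317134449 + 286·33222·37330564740, 561835·37330564740 + 33222·631317134449) = (709392124465745995, 41947235681362578)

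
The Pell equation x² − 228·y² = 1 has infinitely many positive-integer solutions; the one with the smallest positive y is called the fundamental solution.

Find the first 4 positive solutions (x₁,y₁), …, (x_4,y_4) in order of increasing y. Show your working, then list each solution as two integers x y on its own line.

√228 = [15; 10,30, …], period ℓ=2 (even) → k=1
a_0=15:  p_0=15·1+0=15,  q_0=15·0+1=1
a_1=10:  p_1=10·15+1=151,  q_1=10·1+0=10
→ (151, 10).  Check: 151²=22801, 228·10²=22800, difference 1.
(x_2, y_2) = (151·151 + 228·10·10, 151·10 + 10·151) = (45601, 3020)
(x_3, y_3) = (151·45601 + 228·10·3020, 151·3020 + 10·45601) = (13771351, 912030)
(x_4, y_4) = (151·13771351 + 228·10·912030, 151·912030 + 10·13771351) = (4158902401, 275430040)

151 10
45601 3020
13771351 912030
4158902401 275430040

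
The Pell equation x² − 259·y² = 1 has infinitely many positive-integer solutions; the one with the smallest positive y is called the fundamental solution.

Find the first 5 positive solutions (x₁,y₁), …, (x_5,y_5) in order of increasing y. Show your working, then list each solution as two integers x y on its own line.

847225 52644
1435580401249 89202625800
2432519210895520825 151149389286757356
4121782176900479681520001 256115082676856799248400
6984153809646585277140670173625 433974201841648854097164622644

√259 = [16; 10,1,2,3,4,3,2,1,10,32, …], period ℓ=10 (even) → k=9
i=0: a=16 ⇒ p=16, q=1
i=1: a=10 ⇒ p=161, q=10
…
i=4: a=3 ⇒ p=1722, q=107
…
i=6: a=3 ⇒ p=23931, q=1487
i=7: a=2 ⇒ p=55265, q=3434
i=8: a=1 ⇒ p=79196, q=4921
i=9: a=10 ⇒ p=847225, q=52644
(x₁, y₁) = (847225, 52644);  847225² − 259·52644² = 1 ✓
k=2:  x_2 = 847225·847225+259·52644·52644 = 1435580401249,  y_2 = 847225·52644+52644·847225 = 89202625800
k=3:  x_3 = 847225·1435580401249+259·52644·89202625800 = 2432519210895520825,  y_3 = 847225·89202625800+52644·1435580401249 = 151149389286757356
k=4:  x_4 = 847225·2432519210895520825+259·52644·151149389286757356 = 4121782176900479681520001,  y_4 = 847225·151149389286757356+52644·2432519210895520825 = 256115082676856799248400
k=5:  x_5 = 847225·4121782176900479681520001+259·52644·256115082676856799248400 = 6984153809646585277140670173625,  y_5 = 847225·256115082676856799248400+52644·4121782176900479681520001 = 433974201841648854097164622644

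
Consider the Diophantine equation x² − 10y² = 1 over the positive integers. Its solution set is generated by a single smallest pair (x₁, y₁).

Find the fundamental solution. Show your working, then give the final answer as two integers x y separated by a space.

19 6

[3; 6] for √10; ℓ=1 ⇒ convergent index 1
a_0=3:  p_0=3·1+0=3,  q_0=3·0+1=1
a_1=6:  p_1=6·3+1=19,  q_1=6·1+0=6
→ (19, 6).  Check: 19²=361, 10·6²=360, difference 1.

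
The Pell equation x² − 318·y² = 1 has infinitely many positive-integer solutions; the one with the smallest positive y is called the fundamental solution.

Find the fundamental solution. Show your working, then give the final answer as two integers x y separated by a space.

d=318: √d = [17; 1,4,1,34] (ℓ=4, even), read p_3/q_3
k=0  a_k=17  p_k/q_k = 17/1
…
k=2  a_k=4  p_k/q_k = 89/5
k=3  a_k=1  p_k/q_k = 107/6
fundamental: x₁=107, y₁=6  (since 11449 − 318·36 = 1)

107 6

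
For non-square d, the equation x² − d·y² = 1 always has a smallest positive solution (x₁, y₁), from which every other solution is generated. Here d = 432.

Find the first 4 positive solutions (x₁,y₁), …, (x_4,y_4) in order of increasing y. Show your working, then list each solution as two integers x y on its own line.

1351 65
3650401 175630
9863382151 474552195
26650854921601 1282239855260

d=432: √d = [20; 1,3,1,1,1,3,1,40] (ℓ=8, even), read p_7/q_7
k=0  a_k=20  p_k/q_k = 20/1
k=1  a_k=1  p_k/q_k = 21/1
k=2  a_k=3  p_k/q_k = 83/4
k=3  a_k=1  p_k/q_k = 104/5
k=4  a_k=1  p_k/q_k = 187/9
k=5  a_k=1  p_k/q_k = 291/14
k=6  a_k=3  p_k/q_k = 1060/51
k=7  a_k=1  p_k/q_k = 1351/65
(x₁, y₁) = (1351, 65);  1351² − 432·65² = 1 ✓
k=2:  x_2 = 1351·1351+432·65·65 = 3650401,  y_2 = 1351·65+65·1351 = 175630
k=3:  x_3 = 1351·3650401+432·65·175630 = 9863382151,  y_3 = 1351·175630+65·3650401 = 474552195
k=4:  x_4 = 1351·9863382151+432·65·474552195 = 26650854921601,  y_4 = 1351·474552195+65·9863382151 = 1282239855260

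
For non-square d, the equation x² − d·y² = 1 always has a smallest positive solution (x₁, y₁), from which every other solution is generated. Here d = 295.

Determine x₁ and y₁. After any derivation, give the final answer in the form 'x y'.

[17; 5,1,2,3,2,6,2,3,2,1,5,34] for √295; ℓ=12 ⇒ convergent index 11
i=0: a=17 ⇒ p=17, q=1
…
i=3: a=2 ⇒ p=292, q=17
…
i=5: a=2 ⇒ p=2250, q=131
i=6: a=6 ⇒ p=14479, q=843
i=7: a=2 ⇒ p=31208, q=1817
…
i=10: a=1 ⇒ p=355517, q=20699
i=11: a=5 ⇒ p=2024999, q=117900
→ (2024999, 117900).  Check: 2024999²=4100620950001, 295·117900²=4100620950000, difference 1.

2024999 117900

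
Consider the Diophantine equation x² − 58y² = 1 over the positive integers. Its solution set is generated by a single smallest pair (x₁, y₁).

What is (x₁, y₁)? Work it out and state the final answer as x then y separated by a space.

19603 2574

d=58: √d = [7; 1,1,1,1,1,1,14] (ℓ=7, odd), read p_13/q_13
k=0  a_k=7  p_k/q_k = 7/1
k=1  a_k=1  p_k/q_k = 8/1
k=2  a_k=1  p_k/q_k = 15/2
…
k=4  a_k=1  p_k/q_k = 38/5
k=5  a_k=1  p_k/q_k = 61/8
k=6  a_k=1  p_k/q_k = 99/13
k=7  a_k=14  p_k/q_k = 1447/190
k=8  a_k=1  p_k/q_k = 1546/203
…
k=11  a_k=1  p_k/q_k = 7532/989
k=12  a_k=1  p_k/q_k = 12071/1585
k=13  a_k=1  p_k/q_k = 19603/2574
fundamental: x₁=19603, y₁=2574  (since 384277609 − 58·6625476 = 1)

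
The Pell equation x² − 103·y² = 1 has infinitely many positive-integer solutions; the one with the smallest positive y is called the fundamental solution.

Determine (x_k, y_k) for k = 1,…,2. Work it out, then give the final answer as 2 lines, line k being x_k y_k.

227528 22419
103537981567 10201900464

√103 → a₀=10, period (6,1,2,1,1,9,1,1,2,1,6,20); ℓ=12 even so k=11
a_0=10:  p_0=10·1+0=10,  q_0=10·0+1=1
a_1=6:  p_1=6·10+1=61,  q_1=6·1+0=6
a_2=1:  p_2=1·61+10=71,  q_2=1·6+1=7
a_3=2:  p_3=2·71+61=203,  q_3=2·7+6=20
a_4=1:  p_4=1·203+71=274,  q_4=1·20+7=27
a_5=1:  p_5=1·274+203=477,  q_5=1·27+20=47
…
a_7=1:  p_7=1·4567+477=5044,  q_7=1·450+47=497
…
a_9=2:  p_9=2·9611+5044=24266,  q_9=2·947+497=2391
a_10=1:  p_10=1·24266+9611=33877,  q_10=1·2391+947=3338
a_11=6:  p_11=6·33877+24266=227528,  q_11=6·3338+2391=22419
→ (227528, 22419).  Check: 227528²=51768990784, 103·22419²=51768990783, difference 1.
k=2:  x_2 = 227528·227528+103·22419·22419 = 103537981567,  y_2 = 227528·22419+22419·227528 = 10201900464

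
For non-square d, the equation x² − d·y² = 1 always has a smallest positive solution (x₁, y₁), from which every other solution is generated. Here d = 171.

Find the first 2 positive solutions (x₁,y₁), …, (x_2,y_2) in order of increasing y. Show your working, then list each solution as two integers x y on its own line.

√171 = [13; 13,26, …], period ℓ=2 (even) → k=1
step 0: (13, 1)  from 13·(1,0) + (0,1)
step 1: (170, 13)  from 13·(13,1) + (1,0)
(x₁, y₁) = (170, 13);  170² − 171·13² = 1 ✓
(170+13√171)^2 = 57799 + 4420√171

170 13
57799 4420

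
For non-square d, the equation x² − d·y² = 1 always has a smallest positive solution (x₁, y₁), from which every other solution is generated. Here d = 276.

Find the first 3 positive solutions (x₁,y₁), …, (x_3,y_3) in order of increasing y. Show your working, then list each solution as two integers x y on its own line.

7775 468
120901249 7277400
1880014414175 113163569532

[16; 1,1,1,1,2,2,2,1,1,1,1,32] for √276; ℓ=12 ⇒ convergent index 11
a_0=16:  p_0=16·1+0=16,  q_0=16·0+1=1
a_1=1:  p_1=1·16+1=17,  q_1=1·1+0=1
a_2=1:  p_2=1·17+16=33,  q_2=1·1+1=2
a_3=1:  p_3=1·33+17=50,  q_3=1·2+1=3
a_4=1:  p_4=1·50+33=83,  q_4=1·3+2=5
a_5=2:  p_5=2·83+50=216,  q_5=2·5+3=13
a_6=2:  p_6=2·216+83=515,  q_6=2·13+5=31
…
a_8=1:  p_8=1·1246+515=1761,  q_8=1·75+31=106
a_9=1:  p_9=1·1761+1246=3007,  q_9=1·106+75=181
a_10=1:  p_10=1·3007+1761=4768,  q_10=1·181+106=287
a_11=1:  p_11=1·4768+3007=7775,  q_11=1·287+181=468
(x₁, y₁) = (7775, 468);  7775² − 276·468² = 1 ✓
(7775+468√276)^2 = 120901249 + 7277400√276
(7775+468√276)^3 = 1880014414175 + 113163569532√276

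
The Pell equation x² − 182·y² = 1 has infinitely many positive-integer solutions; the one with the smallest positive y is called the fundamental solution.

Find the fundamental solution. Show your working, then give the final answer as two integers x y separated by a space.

27 2

√182 → a₀=13, period (2,26); ℓ=2 even so k=1
step 0: (13, 1)  from 13·(1,0) + (0,1)
step 1: (27, 2)  from 2·(13,1) + (1,0)
fundamental: x₁=27, y₁=2  (since 729 − 182·4 = 1)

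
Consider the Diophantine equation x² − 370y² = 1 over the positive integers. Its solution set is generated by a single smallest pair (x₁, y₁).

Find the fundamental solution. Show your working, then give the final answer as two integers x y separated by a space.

√370 = [19; 4,4,38, …], period ℓ=3 (odd) → k=5
i=0: a=19 ⇒ p=19, q=1
i=1: a=4 ⇒ p=77, q=4
i=2: a=4 ⇒ p=327, q=17
i=3: a=38 ⇒ p=12503, q=650
i=4: a=4 ⇒ p=50339, q=2617
i=5: a=4 ⇒ p=213859, q=11118
(x₁, y₁) = (213859, 11118);  213859² − 370·11118² = 1 ✓

213859 11118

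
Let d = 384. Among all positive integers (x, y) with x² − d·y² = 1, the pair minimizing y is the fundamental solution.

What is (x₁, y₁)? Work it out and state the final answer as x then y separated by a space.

[19; 1,1,2,9,2,1,1,38] for √384; ℓ=8 ⇒ convergent index 7
step 0: (19, 1)  from 19·(1,0) + (0,1)
step 1: (20, 1)  from 1·(19,1) + (1,0)
…
step 3: (98, 5)  from 2·(39,2) + (20,1)
…
step 5: (1940, 99)  from 2·(921,47) + (98,5)
step 6: (2861, 146)  from 1·(1940,99) + (921,47)
step 7: (4801, 245)  from 1·(2861,146) + (1940,99)
fundamental: x₁=4801, y₁=245  (since 23049601 − 384·60025 = 1)

4801 245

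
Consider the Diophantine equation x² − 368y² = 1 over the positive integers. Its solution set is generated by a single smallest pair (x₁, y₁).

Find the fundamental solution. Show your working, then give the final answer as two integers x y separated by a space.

1151 60

√368 → a₀=19, period (5,2,5,38); ℓ=4 even so k=3
k=0  a_k=19  p_k/q_k = 19/1
k=1  a_k=5  p_k/q_k = 96/5
k=2  a_k=2  p_k/q_k = 211/11
k=3  a_k=5  p_k/q_k = 1151/60
→ (1151, 60).  Check: 1151²=1324801, 368·60²=1324800, difference 1.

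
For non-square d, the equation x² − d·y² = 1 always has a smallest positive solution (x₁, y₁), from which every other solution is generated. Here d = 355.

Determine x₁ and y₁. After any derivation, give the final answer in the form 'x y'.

954809 50676

d=355: √d = [18; 1,5,3,3,1,6,1,3,3,5,1,36] (ℓ=12, even), read p_11/q_11
step 0: (18, 1)  from 18·(1,0) + (0,1)
…
step 2: (113, 6)  from 5·(19,1) + (18,1)
…
step 4: (1187, 63)  from 3·(358,19) + (113,6)
…
step 6: (10457, 555)  from 6·(1545,82) + (1187,63)
…
step 10: (803418, 42641)  from 5·(151391,8035) + (46463,2466)
step 11: (954809, 50676)  from 1·(803418,42641) + (151391,8035)
(x₁, y₁) = (954809, 50676);  954809² − 355·50676² = 1 ✓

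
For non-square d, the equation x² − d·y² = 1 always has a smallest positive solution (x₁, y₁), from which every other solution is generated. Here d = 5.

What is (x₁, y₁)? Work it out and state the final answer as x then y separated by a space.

[2; 4] for √5; ℓ=1 ⇒ convergent index 1
i=0: a=2 ⇒ p=2, q=1
i=1: a=4 ⇒ p=9, q=4
→ (9, 4).  Check: 9²=81, 5·4²=80, difference 1.

9 4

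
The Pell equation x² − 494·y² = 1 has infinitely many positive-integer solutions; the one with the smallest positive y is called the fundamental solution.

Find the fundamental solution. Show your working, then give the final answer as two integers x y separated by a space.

73035 3286

[22; 4,2,2,1,2,1,2,2,4,44] for √494; ℓ=10 ⇒ convergent index 9
a_0=22:  p_0=22·1+0=22,  q_0=22·0+1=1
a_1=4:  p_1=4·22+1=89,  q_1=4·1+0=4
a_2=2:  p_2=2·89+22=200,  q_2=2·4+1=9
…
a_4=1:  p_4=1·489+200=689,  q_4=1·22+9=31
a_5=2:  p_5=2·689+489=1867,  q_5=2·31+22=84
a_6=1:  p_6=1·1867+689=2556,  q_6=1·84+31=115
…
a_8=2:  p_8=2·6979+2556=16514,  q_8=2·314+115=743
a_9=4:  p_9=4·16514+6979=73035,  q_9=4·743+314=3286
fundamental: x₁=73035, y₁=3286  (since 5334111225 − 494·10797796 = 1)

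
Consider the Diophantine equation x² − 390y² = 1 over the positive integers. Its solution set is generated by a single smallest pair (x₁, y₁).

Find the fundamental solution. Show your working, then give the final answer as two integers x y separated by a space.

√390 = [19; 1,2,1,38, …], period ℓ=4 (even) → k=3
a_0=19:  p_0=19·1+0=19,  q_0=19·0+1=1
a_1=1:  p_1=1·19+1=20,  q_1=1·1+0=1
a_2=2:  p_2=2·20+19=59,  q_2=2·1+1=3
a_3=1:  p_3=1·59+20=79,  q_3=1·3+1=4
fundamental: x₁=79, y₁=4  (since 6241 − 390·16 = 1)

79 4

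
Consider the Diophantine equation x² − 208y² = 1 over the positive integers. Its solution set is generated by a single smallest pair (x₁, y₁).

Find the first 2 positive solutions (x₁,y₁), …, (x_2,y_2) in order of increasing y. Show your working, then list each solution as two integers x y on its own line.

[14; 2,2,1,2,2,28] for √208; ℓ=6 ⇒ convergent index 5
i=0: a=14 ⇒ p=14, q=1
…
i=4: a=2 ⇒ p=274, q=19
i=5: a=2 ⇒ p=649, q=45
fundamental: x₁=649, y₁=45  (since 421201 − 208·2025 = 1)
n=2: (649,45)∘(649,45) = (649·649+208·45·45, 649·45+45·649) = (842401,58410)

649 45
842401 58410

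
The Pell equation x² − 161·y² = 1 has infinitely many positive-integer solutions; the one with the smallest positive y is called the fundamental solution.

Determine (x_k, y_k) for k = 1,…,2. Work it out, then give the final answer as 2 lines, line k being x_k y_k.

√161 → a₀=12, period (1,2,4,1,2,1,4,2,1,24); ℓ=10 even so k=9
a_0=12:  p_0=12·1+0=12,  q_0=12·0+1=1
a_1=1:  p_1=1·12+1=13,  q_1=1·1+0=1
a_2=2:  p_2=2·13+12=38,  q_2=2·1+1=3
…
a_6=1:  p_6=1·571+203=774,  q_6=1·45+16=61
…
a_8=2:  p_8=2·3667+774=8108,  q_8=2·289+61=639
a_9=1:  p_9=1·8108+3667=11775,  q_9=1·639+289=928
(x₁, y₁) = (11775, 928);  11775² − 161·928² = 1 ✓
(11775+928√161)^2 = 277301249 + 21854400√161

11775 928
277301249 21854400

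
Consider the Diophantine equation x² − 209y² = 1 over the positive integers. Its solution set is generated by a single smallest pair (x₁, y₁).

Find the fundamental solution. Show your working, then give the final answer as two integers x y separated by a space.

[14; 2,5,3,2,3,5,2,28] for √209; ℓ=8 ⇒ convergent index 7
step 0: (14, 1)  from 14·(1,0) + (0,1)
step 1: (29, 2)  from 2·(14,1) + (1,0)
step 2: (159, 11)  from 5·(29,2) + (14,1)
step 3: (506, 35)  from 3·(159,11) + (29,2)
step 4: (1171, 81)  from 2·(506,35) + (159,11)
step 5: (4019, 278)  from 3·(1171,81) + (506,35)
step 6: (21266, 1471)  from 5·(4019,278) + (1171,81)
step 7: (46551, 3220)  from 2·(21266,1471) + (4019,278)
fundamental: x₁=46551, y₁=3220  (since 2166995601 − 209·10368400 = 1)

46551 3220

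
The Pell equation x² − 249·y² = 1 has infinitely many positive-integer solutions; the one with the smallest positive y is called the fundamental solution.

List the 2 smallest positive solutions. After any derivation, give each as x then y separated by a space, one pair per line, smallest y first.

8553815 542076
146335502108449 9273635639880

√249 = [15; 1,3,1,1,5,…,3,1,30, …], period ℓ=16 (even) → k=15
step 0: (15, 1)  from 15·(1,0) + (0,1)
step 1: (16, 1)  from 1·(15,1) + (1,0)
…
step 3: (79, 5)  from 1·(63,4) + (16,1)
step 4: (142, 9)  from 1·(79,5) + (63,4)
step 5: (789, 50)  from 5·(142,9) + (79,5)
step 6: (931, 59)  from 1·(789,50) + (142,9)
…
step 8: (36751, 2329)  from 10·(3582,227) + (931,59)
step 9: (113835, 7214)  from 3·(36751,2329) + (3582,227)
step 10: (150586, 9543)  from 1·(113835,7214) + (36751,2329)
step 11: (866765, 54929)  from 5·(150586,9543) + (113835,7214)
step 12: (1017351, 64472)  from 1·(866765,54929) + (150586,9543)
…
step 14: (6669699, 422675)  from 3·(1884116,119401) + (1017351,64472)
step 15: (8553815, 542076)  from 1·(6669699,422675) + (1884116,119401)
→ (8553815, 542076).  Check: 8553815²=73167751054225, 249·542076²=73167751054224, difference 1.
(x_2, y_2) = (8553815·8553815 + 249·542076·542076, 8553815·542076 + 542076·8553815) = (146335502108449, 9273635639880)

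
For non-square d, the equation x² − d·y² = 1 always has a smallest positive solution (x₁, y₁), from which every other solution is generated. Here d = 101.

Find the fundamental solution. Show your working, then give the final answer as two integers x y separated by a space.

201 20

[10; 20] for √101; ℓ=1 ⇒ convergent index 1
a_0=10:  p_0=10·1+0=10,  q_0=10·0+1=1
a_1=20:  p_1=20·10+1=201,  q_1=20·1+0=20
(x₁, y₁) = (201, 20);  201² − 101·20² = 1 ✓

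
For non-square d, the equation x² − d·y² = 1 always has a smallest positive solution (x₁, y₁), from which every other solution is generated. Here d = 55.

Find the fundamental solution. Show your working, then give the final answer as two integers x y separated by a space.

d=55: √d = [7; 2,2,2,14] (ℓ=4, even), read p_3/q_3
step 0: (7, 1)  from 7·(1,0) + (0,1)
…
step 2: (37, 5)  from 2·(15,2) + (7,1)
step 3: (89, 12)  from 2·(37,5) + (15,2)
→ (89, 12).  Check: 89²=7921, 55·12²=7920, difference 1.

89 12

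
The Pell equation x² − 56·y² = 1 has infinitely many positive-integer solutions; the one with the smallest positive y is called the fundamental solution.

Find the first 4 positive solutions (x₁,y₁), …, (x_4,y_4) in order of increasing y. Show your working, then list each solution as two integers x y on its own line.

15 2
449 60
13455 1798
403201 53880

√56 = [7; 2,14, …], period ℓ=2 (even) → k=1
a_0=7:  p_0=7·1+0=7,  q_0=7·0+1=1
a_1=2:  p_1=2·7+1=15,  q_1=2·1+0=2
(x₁, y₁) = (15, 2);  15² − 56·2² = 1 ✓
(x_2, y_2) = (15·15 + 56·2·2, 15·2 + 2·15) = (449, 60)
(x_3, y_3) = (15·449 + 56·2·60, 15·60 + 2·449) = (13455, 1798)
(x_4, y_4) = (15·13455 + 56·2·1798, 15·1798 + 2·13455) = (403201, 53880)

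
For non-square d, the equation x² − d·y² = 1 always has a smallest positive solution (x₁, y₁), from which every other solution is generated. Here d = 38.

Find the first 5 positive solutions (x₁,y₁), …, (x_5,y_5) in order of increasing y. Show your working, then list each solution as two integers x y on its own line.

37 6
2737 444
202501 32850
14982337 2430456
1108490437 179820894

√38 = [6; 6,12, …], period ℓ=2 (even) → k=1
a_0=6:  p_0=6·1+0=6,  q_0=6·0+1=1
a_1=6:  p_1=6·6+1=37,  q_1=6·1+0=6
fundamental: x₁=37, y₁=6  (since 1369 − 38·36 = 1)
(x_2, y_2) = (37·37 + 38·6·6, 37·6 + 6·37) = (2737, 444)
(x_3, y_3) = (37·2737 + 38·6·444, 37·444 + 6·2737) = (202501, 32850)
(x_4, y_4) = (37·202501 + 38·6·32850, 37·32850 + 6·202501) = (14982337, 2430456)
(x_5, y_5) = (37·14982337 + 38·6·2430456, 37·2430456 + 6·14982337) = (1108490437, 179820894)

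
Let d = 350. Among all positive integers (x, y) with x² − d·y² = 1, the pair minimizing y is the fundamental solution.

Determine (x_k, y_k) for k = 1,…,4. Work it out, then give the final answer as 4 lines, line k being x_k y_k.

√350 = [18; 1,2,2,2,1,36, …], period ℓ=6 (even) → k=5
i=0: a=18 ⇒ p=18, q=1
…
i=2: a=2 ⇒ p=56, q=3
i=3: a=2 ⇒ p=131, q=7
i=4: a=2 ⇒ p=318, q=17
i=5: a=1 ⇒ p=449, q=24
(x₁, y₁) = (449, 24);  449² − 350·24² = 1 ✓
n=2: (449,24)∘(449,24) = (449·449+350·24·24, 449·24+24·449) = (403201,21552)
n=3: (403201,21552)∘(449,24) = (449·403201+350·24·21552, 449·21552+24·403201) = (362074049,19353672)
n=4: (362074049,19353672)∘(449,24) = (449·362074049+350·24·19353672, 449·19353672+24·362074049) = (325142092801,17379575904)

449 24
403201 21552
362074049 19353672
325142092801 17379575904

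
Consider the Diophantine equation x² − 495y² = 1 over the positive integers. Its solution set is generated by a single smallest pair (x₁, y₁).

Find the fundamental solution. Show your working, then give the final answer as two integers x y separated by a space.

89 4

[22; 4,44] for √495; ℓ=2 ⇒ convergent index 1
i=0: a=22 ⇒ p=22, q=1
i=1: a=4 ⇒ p=89, q=4
→ (89, 4).  Check: 89²=7921, 495·4²=7920, difference 1.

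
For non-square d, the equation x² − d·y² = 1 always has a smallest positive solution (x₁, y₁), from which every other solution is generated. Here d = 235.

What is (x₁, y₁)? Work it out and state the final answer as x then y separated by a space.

√235 = [15; 3,30, …], period ℓ=2 (even) → k=1
step 0: (15, 1)  from 15·(1,0) + (0,1)
step 1: (46, 3)  from 3·(15,1) + (1,0)
→ (46, 3).  Check: 46²=2116, 235·3²=2115, difference 1.

46 3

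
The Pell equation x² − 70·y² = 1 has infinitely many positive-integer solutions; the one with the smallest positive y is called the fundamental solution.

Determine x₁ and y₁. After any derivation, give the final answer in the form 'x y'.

√70 → a₀=8, period (2,1,2,1,2,16); ℓ=6 even so k=5
a_0=8:  p_0=8·1+0=8,  q_0=8·0+1=1
a_1=2:  p_1=2·8+1=17,  q_1=2·1+0=2
…
a_4=1:  p_4=1·67+25=92,  q_4=1·8+3=11
a_5=2:  p_5=2·92+67=251,  q_5=2·11+8=30
→ (251, 30).  Check: 251²=63001, 70·30²=63000, difference 1.

251 30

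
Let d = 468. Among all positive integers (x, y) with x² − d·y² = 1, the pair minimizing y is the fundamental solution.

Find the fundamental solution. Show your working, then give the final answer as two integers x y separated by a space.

d=468: √d = [21; 1,1,1,2,1,1,1,42] (ℓ=8, even), read p_7/q_7
step 0: (21, 1)  from 21·(1,0) + (0,1)
step 1: (22, 1)  from 1·(21,1) + (1,0)
step 2: (43, 2)  from 1·(22,1) + (21,1)
…
step 5: (238, 11)  from 1·(173,8) + (65,3)
step 6: (411, 19)  from 1·(238,11) + (173,8)
step 7: (649, 30)  from 1·(411,19) + (238,11)
fundamental: x₁=649, y₁=30  (since 421201 − 468·900 = 1)

649 30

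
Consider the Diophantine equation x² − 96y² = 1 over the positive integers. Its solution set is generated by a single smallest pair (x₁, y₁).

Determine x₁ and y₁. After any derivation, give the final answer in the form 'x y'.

49 5

[9; 1,3,1,18] for √96; ℓ=4 ⇒ convergent index 3
i=0: a=9 ⇒ p=9, q=1
i=1: a=1 ⇒ p=10, q=1
i=2: a=3 ⇒ p=39, q=4
i=3: a=1 ⇒ p=49, q=5
fundamental: x₁=49, y₁=5  (since 2401 − 96·25 = 1)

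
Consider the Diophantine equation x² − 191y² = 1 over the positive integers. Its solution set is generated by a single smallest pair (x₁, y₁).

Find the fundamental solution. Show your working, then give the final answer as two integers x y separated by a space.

[13; 1,4,1,1,3,…,4,1,26] for √191; ℓ=16 ⇒ convergent index 15
a_0=13:  p_0=13·1+0=13,  q_0=13·0+1=1
a_1=1:  p_1=1·13+1=14,  q_1=1·1+0=1
a_2=4:  p_2=4·14+13=69,  q_2=4·1+1=5
a_3=1:  p_3=1·69+14=83,  q_3=1·5+1=6
a_4=1:  p_4=1·83+69=152,  q_4=1·6+5=11
a_5=3:  p_5=3·152+83=539,  q_5=3·11+6=39
a_6=2:  p_6=2·539+152=1230,  q_6=2·39+11=89
a_7=2:  p_7=2·1230+539=2999,  q_7=2·89+39=217
…
a_9=2:  p_9=2·40217+2999=83433,  q_9=2·2910+217=6037
a_10=2:  p_10=2·83433+40217=207083,  q_10=2·6037+2910=14984
a_11=3:  p_11=3·207083+83433=704682,  q_11=3·14984+6037=50989
a_12=1:  p_12=1·704682+207083=911765,  q_12=1·50989+14984=65973
…
a_14=4:  p_14=4·1616447+911765=7377553,  q_14=4·116962+65973=533821
a_15=1:  p_15=1·7377553+1616447=8994000,  q_15=1·533821+116962=650783
fundamental: x₁=8994000, y₁=650783  (since 80892036000000 − 191·423518513089 = 1)

8994000 650783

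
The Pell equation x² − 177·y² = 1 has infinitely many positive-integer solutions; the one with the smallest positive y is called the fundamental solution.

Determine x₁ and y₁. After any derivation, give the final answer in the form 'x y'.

62423 4692

√177 → a₀=13, period (3,3,2,8,2,3,3,26); ℓ=8 even so k=7
k=0  a_k=13  p_k/q_k = 13/1
…
k=4  a_k=8  p_k/q_k = 2581/194
k=5  a_k=2  p_k/q_k = 5468/411
k=6  a_k=3  p_k/q_k = 18985/1427
k=7  a_k=3  p_k/q_k = 62423/4692
→ (62423, 4692).  Check: 62423²=3896630929, 177·4692²=3896630928, difference 1.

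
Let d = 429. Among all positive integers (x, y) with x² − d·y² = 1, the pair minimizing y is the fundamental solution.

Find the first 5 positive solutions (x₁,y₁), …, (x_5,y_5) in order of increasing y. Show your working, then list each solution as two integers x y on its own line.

√429 → a₀=20, period (1,2,2,9,1,12,1,9,2,2,1,40); ℓ=12 even so k=11
k=0  a_k=20  p_k/q_k = 20/1
k=1  a_k=1  p_k/q_k = 21/1
k=2  a_k=2  p_k/q_k = 62/3
k=3  a_k=2  p_k/q_k = 145/7
k=4  a_k=9  p_k/q_k = 1367/66
k=5  a_k=1  p_k/q_k = 1512/73
…
k=9  a_k=2  p_k/q_k = 438459/21169
k=10  a_k=2  p_k/q_k = 1085636/52415
k=11  a_k=1  p_k/q_k = 1524095/73584
fundamental: x₁=1524095, y₁=73584  (since 2322865569025 − 429·5414605056 = 1)
(1524095+73584√429)^2 = 4645731138049 + 224298012960√429
(1524095+73584√429)^3 = 14161071197688057215 + 683702960124468816√429
(1524095+73584√429)^4 = 43165635614076113391052801 + 2084056526021580302230080√429
(1524095+73584√429)^5 = 131577058822456507006275549422975 + 6352600262053037158494583086384√429

1524095 73584
4645731138049 224298012960
14161071197688057215 683702960124468816
43165635614076113391052801 2084056526021580302230080
131577058822456507006275549422975 6352600262053037158494583086384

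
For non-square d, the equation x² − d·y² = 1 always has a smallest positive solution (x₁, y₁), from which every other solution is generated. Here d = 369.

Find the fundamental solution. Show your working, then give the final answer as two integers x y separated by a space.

8396801 437120

[19; 4,1,3,2,7,4,7,2,3,1,4,38] for √369; ℓ=12 ⇒ convergent index 11
i=0: a=19 ⇒ p=19, q=1
i=1: a=4 ⇒ p=77, q=4
…
i=5: a=7 ⇒ p=6147, q=320
i=6: a=4 ⇒ p=25414, q=1323
…
i=8: a=2 ⇒ p=393504, q=20485
i=9: a=3 ⇒ p=1364557, q=71036
i=10: a=1 ⇒ p=1758061, q=91521
i=11: a=4 ⇒ p=8396801, q=437120
fundamental: x₁=8396801, y₁=437120  (since 70506267033601 − 369·191073894400 = 1)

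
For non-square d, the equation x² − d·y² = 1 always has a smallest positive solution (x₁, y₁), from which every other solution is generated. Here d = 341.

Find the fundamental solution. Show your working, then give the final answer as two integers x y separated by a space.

√341 = [18; 2,6,1,8,2,…,6,2,36, …], period ℓ=14 (even) → k=13
step 0: (18, 1)  from 18·(1,0) + (0,1)
step 1: (37, 2)  from 2·(18,1) + (1,0)
step 2: (240, 13)  from 6·(37,2) + (18,1)
step 3: (277, 15)  from 1·(240,13) + (37,2)
…
step 5: (5189, 281)  from 2·(2456,133) + (277,15)
…
step 7: (20479, 1109)  from 2·(7645,414) + (5189,281)
step 8: (28124, 1523)  from 1·(20479,1109) + (7645,414)
step 9: (76727, 4155)  from 2·(28124,1523) + (20479,1109)
…
step 11: (718667, 38918)  from 1·(641940,34763) + (76727,4155)
step 12: (4953942, 268271)  from 6·(718667,38918) + (641940,34763)
step 13: (10626551, 575460)  from 2·(4953942,268271) + (718667,38918)
→ (10626551, 575460).  Check: 10626551²=112923586155601, 341·575460²=112923586155600, difference 1.

10626551 575460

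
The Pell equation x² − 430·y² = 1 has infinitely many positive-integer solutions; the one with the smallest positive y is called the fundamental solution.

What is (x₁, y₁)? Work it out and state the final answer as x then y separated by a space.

[20; 1,2,1,3,1,…,2,1,40] for √430; ℓ=14 ⇒ convergent index 13
step 0: (20, 1)  from 20·(1,0) + (0,1)
…
step 2: (62, 3)  from 2·(21,1) + (20,1)
…
step 4: (311, 15)  from 3·(83,4) + (62,3)
step 5: (394, 19)  from 1·(311,15) + (83,4)
…
step 9: (155233, 7486)  from 1·(133439,6435) + (21794,1051)
step 10: (599138, 28893)  from 3·(155233,7486) + (133439,6435)
step 11: (754371, 36379)  from 1·(599138,28893) + (155233,7486)
step 12: (2107880, 101651)  from 2·(754371,36379) + (599138,28893)
step 13: (2862251, 138030)  from 1·(2107880,101651) + (754371,36379)
→ (2862251, 138030).  Check: 2862251²=8192480787001, 430·138030²=8192480787000, difference 1.

2862251 138030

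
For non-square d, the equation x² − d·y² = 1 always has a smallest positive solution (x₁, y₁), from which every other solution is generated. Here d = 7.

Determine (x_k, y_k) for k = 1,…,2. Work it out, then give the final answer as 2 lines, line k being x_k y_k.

8 3
127 48

√7 → a₀=2, period (1,1,1,4); ℓ=4 even so k=3
i=0: a=2 ⇒ p=2, q=1
i=1: a=1 ⇒ p=3, q=1
i=2: a=1 ⇒ p=5, q=2
i=3: a=1 ⇒ p=8, q=3
→ (8, 3).  Check: 8²=64, 7·3²=63, difference 1.
n=2: (8,3)∘(8,3) = (8·8+7·3·3, 8·3+3·8) = (127,48)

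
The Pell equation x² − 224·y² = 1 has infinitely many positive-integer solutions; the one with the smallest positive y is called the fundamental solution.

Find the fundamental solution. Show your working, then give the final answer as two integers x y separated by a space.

√224 → a₀=14, period (1,28); ℓ=2 even so k=1
step 0: (14, 1)  from 14·(1,0) + (0,1)
step 1: (15, 1)  from 1·(14,1) + (1,0)
fundamental: x₁=15, y₁=1  (since 225 − 224·1 = 1)

15 1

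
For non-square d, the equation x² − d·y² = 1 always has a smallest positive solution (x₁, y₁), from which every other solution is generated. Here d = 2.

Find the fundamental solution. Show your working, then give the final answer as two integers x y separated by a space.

3 2

√2 = [1; 2, …], period ℓ=1 (odd) → k=1
step 0: (1, 1)  from 1·(1,0) + (0,1)
step 1: (3, 2)  from 2·(1,1) + (1,0)
(x₁, y₁) = (3, 2);  3² − 2·2² = 1 ✓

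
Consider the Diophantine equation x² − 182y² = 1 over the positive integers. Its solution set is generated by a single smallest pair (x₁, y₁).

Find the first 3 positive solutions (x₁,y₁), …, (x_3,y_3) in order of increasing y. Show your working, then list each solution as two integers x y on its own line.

27 2
1457 108
78651 5830

√182 = [13; 2,26, …], period ℓ=2 (even) → k=1
k=0  a_k=13  p_k/q_k = 13/1
k=1  a_k=2  p_k/q_k = 27/2
fundamental: x₁=27, y₁=2  (since 729 − 182·4 = 1)
(27+2√182)^2 = 1457 + 108√182
(27+2√182)^3 = 78651 + 5830√182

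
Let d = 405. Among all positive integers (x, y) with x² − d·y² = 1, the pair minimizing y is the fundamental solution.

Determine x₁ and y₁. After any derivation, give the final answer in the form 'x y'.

161 8

√405 → a₀=20, period (8,40); ℓ=2 even so k=1
k=0  a_k=20  p_k/q_k = 20/1
k=1  a_k=8  p_k/q_k = 161/8
→ (161, 8).  Check: 161²=25921, 405·8²=25920, difference 1.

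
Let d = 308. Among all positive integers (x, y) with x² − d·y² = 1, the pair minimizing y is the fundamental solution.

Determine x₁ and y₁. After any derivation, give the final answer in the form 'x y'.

[17; 1,1,4,1,1,34] for √308; ℓ=6 ⇒ convergent index 5
step 0: (17, 1)  from 17·(1,0) + (0,1)
step 1: (18, 1)  from 1·(17,1) + (1,0)
step 2: (35, 2)  from 1·(18,1) + (17,1)
step 3: (158, 9)  from 4·(35,2) + (18,1)
step 4: (193, 11)  from 1·(158,9) + (35,2)
step 5: (351, 20)  from 1·(193,11) + (158,9)
(x₁, y₁) = (351, 20);  351² − 308·20² = 1 ✓

351 20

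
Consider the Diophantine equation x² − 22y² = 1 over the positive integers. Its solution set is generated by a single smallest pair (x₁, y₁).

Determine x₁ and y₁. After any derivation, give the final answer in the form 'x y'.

[4; 1,2,4,2,1,8] for √22; ℓ=6 ⇒ convergent index 5
a_0=4:  p_0=4·1+0=4,  q_0=4·0+1=1
a_1=1:  p_1=1·4+1=5,  q_1=1·1+0=1
a_2=2:  p_2=2·5+4=14,  q_2=2·1+1=3
…
a_4=2:  p_4=2·61+14=136,  q_4=2·13+3=29
a_5=1:  p_5=1·136+61=197,  q_5=1·29+13=42
(x₁, y₁) = (197, 42);  197² − 22·42² = 1 ✓

197 42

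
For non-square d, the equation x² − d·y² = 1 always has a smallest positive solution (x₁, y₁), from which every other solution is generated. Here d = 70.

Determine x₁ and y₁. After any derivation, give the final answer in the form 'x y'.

251 30

d=70: √d = [8; 2,1,2,1,2,16] (ℓ=6, even), read p_5/q_5
a_0=8:  p_0=8·1+0=8,  q_0=8·0+1=1
a_1=2:  p_1=2·8+1=17,  q_1=2·1+0=2
a_2=1:  p_2=1·17+8=25,  q_2=1·2+1=3
a_3=2:  p_3=2·25+17=67,  q_3=2·3+2=8
a_4=1:  p_4=1·67+25=92,  q_4=1·8+3=11
a_5=2:  p_5=2·92+67=251,  q_5=2·11+8=30
(x₁, y₁) = (251, 30);  251² − 70·30² = 1 ✓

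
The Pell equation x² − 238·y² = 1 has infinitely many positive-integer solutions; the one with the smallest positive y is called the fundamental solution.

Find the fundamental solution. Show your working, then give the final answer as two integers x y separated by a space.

√238 = [15; 2,2,1,14,1,2,2,30, …], period ℓ=8 (even) → k=7
step 0: (15, 1)  from 15·(1,0) + (0,1)
step 1: (31, 2)  from 2·(15,1) + (1,0)
step 2: (77, 5)  from 2·(31,2) + (15,1)
step 3: (108, 7)  from 1·(77,5) + (31,2)
step 4: (1589, 103)  from 14·(108,7) + (77,5)
step 5: (1697, 110)  from 1·(1589,103) + (108,7)
step 6: (4983, 323)  from 2·(1697,110) + (1589,103)
step 7: (11663, 756)  from 2·(4983,323) + (1697,110)
fundamental: x₁=11663, y₁=756  (since 136025569 − 238·571536 = 1)

11663 756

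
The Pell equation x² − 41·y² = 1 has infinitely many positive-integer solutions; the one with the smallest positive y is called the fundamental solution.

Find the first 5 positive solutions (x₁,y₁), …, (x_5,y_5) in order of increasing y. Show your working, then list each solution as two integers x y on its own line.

2049 320
8396801 1311360
34410088449 5373952960
141012534067201 22022457918720
577869330197301249 90248027176961600

√41 = [6; 2,2,12, …], period ℓ=3 (odd) → k=5
step 0: (6, 1)  from 6·(1,0) + (0,1)
step 1: (13, 2)  from 2·(6,1) + (1,0)
step 2: (32, 5)  from 2·(13,2) + (6,1)
step 3: (397, 62)  from 12·(32,5) + (13,2)
step 4: (826, 129)  from 2·(397,62) + (32,5)
step 5: (2049, 320)  from 2·(826,129) + (397,62)
→ (2049, 320).  Check: 2049²=4198401, 41·320²=4198400, difference 1.
(x_2, y_2) = (2049·2049 + 41·320·320, 2049·320 + 320·2049) = (8396801, 1311360)
(x_3, y_3) = (2049·8396801 + 41·320·1311360, 2049·1311360 + 320·8396801) = (34410088449, 5373952960)
(x_4, y_4) = (2049·34410088449 + 41·320·5373952960, 2049·5373952960 + 320·34410088449) = (141012534067201, 22022457918720)
(x_5, y_5) = (2049·141012534067201 + 41·320·22022457918720, 2049·22022457918720 + 320·141012534067201) = (577869330197301249, 90248027176961600)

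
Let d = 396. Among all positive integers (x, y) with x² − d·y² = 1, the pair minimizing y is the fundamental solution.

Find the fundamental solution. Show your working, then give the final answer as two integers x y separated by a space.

[19; 1,8,1,38] for √396; ℓ=4 ⇒ convergent index 3
k=0  a_k=19  p_k/q_k = 19/1
k=1  a_k=1  p_k/q_k = 20/1
k=2  a_k=8  p_k/q_k = 179/9
k=3  a_k=1  p_k/q_k = 199/10
(x₁, y₁) = (199, 10);  199² − 396·10² = 1 ✓

199 10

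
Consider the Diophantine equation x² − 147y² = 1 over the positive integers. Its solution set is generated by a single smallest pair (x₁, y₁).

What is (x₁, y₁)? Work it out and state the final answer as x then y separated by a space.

97 8

√147 = [12; 8,24, …], period ℓ=2 (even) → k=1
k=0  a_k=12  p_k/q_k = 12/1
k=1  a_k=8  p_k/q_k = 97/8
fundamental: x₁=97, y₁=8  (since 9409 − 147·64 = 1)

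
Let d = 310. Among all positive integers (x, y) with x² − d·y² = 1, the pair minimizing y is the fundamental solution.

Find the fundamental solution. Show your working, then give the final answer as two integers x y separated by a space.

√310 → a₀=17, period (1,1,1,1,5,…,1,1,34); ℓ=16 even so k=15
a_0=17:  p_0=17·1+0=17,  q_0=17·0+1=1
a_1=1:  p_1=1·17+1=18,  q_1=1·1+0=1
…
a_4=1:  p_4=1·53+35=88,  q_4=1·3+2=5
a_5=5:  p_5=5·88+53=493,  q_5=5·5+3=28
…
a_8=2:  p_8=2·2060+1567=5687,  q_8=2·117+89=323
a_9=1:  p_9=1·5687+2060=7747,  q_9=1·323+117=440
…
a_12=1:  p_12=1·152387+28928=181315,  q_12=1·8655+1643=10298
a_13=1:  p_13=1·181315+152387=333702,  q_13=1·10298+8655=18953
a_14=1:  p_14=1·333702+181315=515017,  q_14=1·18953+10298=29251
a_15=1:  p_15=1·515017+333702=848719,  q_15=1·29251+18953=48204
→ (848719, 48204).  Check: 848719²=720323940961, 310·48204²=720323940960, difference 1.

848719 48204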